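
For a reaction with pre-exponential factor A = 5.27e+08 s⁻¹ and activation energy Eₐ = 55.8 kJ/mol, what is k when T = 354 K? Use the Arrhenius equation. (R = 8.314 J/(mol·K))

3.08e+00 s⁻¹

Step 1: Use the Arrhenius equation: k = A × exp(-Eₐ/RT)
Step 2: Convert Eₐ to J/mol: 55.8 kJ/mol = 55800 J/mol
Step 3: Calculate the exponent: -Eₐ/(RT) = -55800/(8.314 × 354) = -18.95924
Step 4: k = 5.27e+08 × exp(-18.95924)
Step 5: k = 5.27e+08 × 5.83588e-09 = 3.0755e+00 s⁻¹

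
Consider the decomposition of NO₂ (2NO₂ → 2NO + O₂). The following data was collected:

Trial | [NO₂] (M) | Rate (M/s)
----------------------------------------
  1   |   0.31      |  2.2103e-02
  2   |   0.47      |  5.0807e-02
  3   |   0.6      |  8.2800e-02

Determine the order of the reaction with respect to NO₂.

second order (2)

Step 1: Compare trials to find order n where rate₂/rate₁ = ([NO₂]₂/[NO₂]₁)^n
Step 2: rate₂/rate₁ = 5.0807e-02/2.2103e-02 = 2.299
Step 3: [NO₂]₂/[NO₂]₁ = 0.47/0.31 = 1.516
Step 4: n = ln(2.299)/ln(1.516) = 2.00 ≈ 2
Step 5: The reaction is second order in NO₂.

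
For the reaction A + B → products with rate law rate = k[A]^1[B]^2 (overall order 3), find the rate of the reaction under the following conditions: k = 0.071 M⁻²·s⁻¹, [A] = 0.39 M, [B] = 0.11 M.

0.000335 M/s

Step 1: The rate law is rate = k[A]^1[B]^2, overall order = 1+2 = 3
Step 2: Substitute values: rate = 0.071 × (0.39)^1 × (0.11)^2
Step 3: rate = 0.071 × 0.39 × 0.0121 = 0.000335049 M/s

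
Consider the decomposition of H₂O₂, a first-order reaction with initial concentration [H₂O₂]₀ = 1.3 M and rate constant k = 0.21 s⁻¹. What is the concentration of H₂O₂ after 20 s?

0.01949 M

Step 1: For a first-order reaction: [H₂O₂] = [H₂O₂]₀ × e^(-kt)
Step 2: [H₂O₂] = 1.3 × e^(-0.21 × 20)
Step 3: [H₂O₂] = 1.3 × e^(-4.2)
Step 4: [H₂O₂] = 1.3 × 0.0149956 = 0.01949 M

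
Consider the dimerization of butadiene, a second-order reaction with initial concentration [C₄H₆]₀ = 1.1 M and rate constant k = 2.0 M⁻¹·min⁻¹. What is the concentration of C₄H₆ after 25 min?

0.01964 M

Step 1: For a second-order reaction: 1/[C₄H₆] = 1/[C₄H₆]₀ + kt
Step 2: 1/[C₄H₆] = 1/1.1 + 2.0 × 25
Step 3: 1/[C₄H₆] = 0.9091 + 50 = 50.91
Step 4: [C₄H₆] = 1/50.91 = 0.01964 M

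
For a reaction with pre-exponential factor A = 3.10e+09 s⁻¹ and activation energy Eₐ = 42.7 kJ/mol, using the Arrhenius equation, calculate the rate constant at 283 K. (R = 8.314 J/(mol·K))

4.07e+01 s⁻¹

Step 1: Use the Arrhenius equation: k = A × exp(-Eₐ/RT)
Step 2: Convert Eₐ to J/mol: 42.7 kJ/mol = 42700 J/mol
Step 3: Calculate the exponent: -Eₐ/(RT) = -42700/(8.314 × 283) = -18.14811
Step 4: k = 3.10e+09 × exp(-18.14811)
Step 5: k = 3.10e+09 × 1.31334e-08 = 4.0714e+01 s⁻¹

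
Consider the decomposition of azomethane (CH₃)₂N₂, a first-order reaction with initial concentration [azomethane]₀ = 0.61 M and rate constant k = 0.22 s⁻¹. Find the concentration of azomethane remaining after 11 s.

0.05424 M

Step 1: For a first-order reaction: [azomethane] = [azomethane]₀ × e^(-kt)
Step 2: [azomethane] = 0.61 × e^(-0.22 × 11)
Step 3: [azomethane] = 0.61 × e^(-2.42)
Step 4: [azomethane] = 0.61 × 0.0889216 = 0.05424 M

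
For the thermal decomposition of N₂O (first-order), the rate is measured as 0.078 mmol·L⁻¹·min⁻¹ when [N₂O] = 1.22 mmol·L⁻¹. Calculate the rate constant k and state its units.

0.06393 min⁻¹

Step 1: rate = k[N₂O]^1, so k = rate / [N₂O]^1.
Step 2: k = 0.078 / (1.22)^1 = 0.078 / 1.22.
Step 3: k = 0.06393 min⁻¹.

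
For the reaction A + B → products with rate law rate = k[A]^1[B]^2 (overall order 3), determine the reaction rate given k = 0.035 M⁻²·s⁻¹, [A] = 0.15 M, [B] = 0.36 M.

0.0006804 M/s

Step 1: The rate law is rate = k[A]^1[B]^2, overall order = 1+2 = 3
Step 2: Substitute values: rate = 0.035 × (0.15)^1 × (0.36)^2
Step 3: rate = 0.035 × 0.15 × 0.1296 = 0.0006804 M/s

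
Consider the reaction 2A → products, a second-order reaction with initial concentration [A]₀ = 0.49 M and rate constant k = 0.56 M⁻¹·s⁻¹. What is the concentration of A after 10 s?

0.1309 M

Step 1: For a second-order reaction: 1/[A] = 1/[A]₀ + kt
Step 2: 1/[A] = 1/0.49 + 0.56 × 10
Step 3: 1/[A] = 2.041 + 5.6 = 7.641
Step 4: [A] = 1/7.641 = 0.1309 M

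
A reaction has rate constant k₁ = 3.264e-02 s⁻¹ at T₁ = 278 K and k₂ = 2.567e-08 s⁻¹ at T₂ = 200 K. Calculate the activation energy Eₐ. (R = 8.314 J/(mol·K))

83.3 kJ/mol

Step 1: Use the two-temperature Arrhenius form: ln(k₂/k₁) = -Eₐ/R × (1/T₂ - 1/T₁)
Step 2: ln(k₂/k₁) = ln(2.567e-08/3.264e-02) = ln(7.86458e-07) = -14.0557
Step 3: 1/T₂ - 1/T₁ = 1/200 - 1/278 = 1.402878e-03 K⁻¹
Step 4: Eₐ = -R × ln(k₂/k₁) / (1/T₂ - 1/T₁) = -8.314 × -14.0557 / 1.402878e-03
Step 5: Eₐ = 8.3300e+04 J/mol = 83.3 kJ/mol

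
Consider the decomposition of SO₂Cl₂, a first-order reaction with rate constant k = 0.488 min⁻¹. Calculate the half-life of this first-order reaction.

1.42 min

Step 1: For a first-order reaction, t₁/₂ = ln(2)/k
Step 2: t₁/₂ = ln(2)/0.488
Step 3: t₁/₂ = 0.6931/0.488 = 1.42 min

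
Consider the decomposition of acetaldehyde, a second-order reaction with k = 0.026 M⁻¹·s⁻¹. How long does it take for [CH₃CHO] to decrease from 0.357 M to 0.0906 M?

316.8 s

Step 1: For second-order: t = (1/[CH₃CHO] - 1/[CH₃CHO]₀)/k
Step 2: t = (1/0.0906 - 1/0.357)/0.026
Step 3: t = (11.04 - 2.801)/0.026
Step 4: t = 8.236/0.026 = 316.8 s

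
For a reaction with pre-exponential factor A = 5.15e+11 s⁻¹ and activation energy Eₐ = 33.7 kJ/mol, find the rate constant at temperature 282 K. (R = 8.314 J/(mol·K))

2.95e+05 s⁻¹

Step 1: Use the Arrhenius equation: k = A × exp(-Eₐ/RT)
Step 2: Convert Eₐ to J/mol: 33.7 kJ/mol = 33700 J/mol
Step 3: Calculate the exponent: -Eₐ/(RT) = -33700/(8.314 × 282) = -14.37377
Step 4: k = 5.15e+11 × exp(-14.37377)
Step 5: k = 5.15e+11 × 5.72204e-07 = 2.9469e+05 s⁻¹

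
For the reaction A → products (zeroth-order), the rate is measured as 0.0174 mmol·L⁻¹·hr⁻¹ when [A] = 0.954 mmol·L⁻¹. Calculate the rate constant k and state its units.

0.0174 mmol·L⁻¹·hr⁻¹

Step 1: For a zeroth-order reaction, rate = k (independent of concentration).
Step 2: k = rate = 0.0174 mmol·L⁻¹·hr⁻¹.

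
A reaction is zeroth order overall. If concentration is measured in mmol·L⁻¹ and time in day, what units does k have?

mmol·L⁻¹·day⁻¹

Step 1: For overall order n, rate = k × (concentration)^n.
Step 2: Rate has units mmol·L⁻¹·day⁻¹; concentration term has units (mmol·L⁻¹)^0.
Step 3: k = rate / (concentration)^n, so units of k = (mmol·L⁻¹)^(1-0)·day⁻¹ = mmol·L⁻¹·day⁻¹.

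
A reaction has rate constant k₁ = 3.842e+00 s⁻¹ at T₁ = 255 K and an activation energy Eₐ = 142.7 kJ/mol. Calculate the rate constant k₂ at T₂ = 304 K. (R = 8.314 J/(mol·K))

1.978e+05 s⁻¹

Step 1: Use the two-temperature Arrhenius form: ln(k₂/k₁) = -Eₐ/R × (1/T₂ - 1/T₁)
Step 2: Convert Eₐ to J/mol: 142.7 kJ/mol = 142700 J/mol
Step 3: 1/T₂ - 1/T₁ = 1/304 - 1/255 = -6.320949e-04 K⁻¹
Step 4: ln(k₂/k₁) = -142700/8.314 × -6.320949e-04 = 10.84916
Step 5: k₂ = k₁ × exp(10.84916) = 3.842e+00 × 5.14909e+04 = 1.978e+05 s⁻¹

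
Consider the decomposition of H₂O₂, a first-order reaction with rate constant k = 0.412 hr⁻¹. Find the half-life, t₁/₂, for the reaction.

1.682 hr

Step 1: For a first-order reaction, t₁/₂ = ln(2)/k
Step 2: t₁/₂ = ln(2)/0.412
Step 3: t₁/₂ = 0.6931/0.412 = 1.682 hr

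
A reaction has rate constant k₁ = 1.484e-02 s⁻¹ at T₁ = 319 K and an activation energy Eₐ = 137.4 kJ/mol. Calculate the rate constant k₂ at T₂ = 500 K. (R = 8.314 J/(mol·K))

2.071e+06 s⁻¹

Step 1: Use the two-temperature Arrhenius form: ln(k₂/k₁) = -Eₐ/R × (1/T₂ - 1/T₁)
Step 2: Convert Eₐ to J/mol: 137.4 kJ/mol = 137400 J/mol
Step 3: 1/T₂ - 1/T₁ = 1/500 - 1/319 = -1.134796e-03 K⁻¹
Step 4: ln(k₂/k₁) = -137400/8.314 × -1.134796e-03 = 18.75403
Step 5: k₂ = k₁ × exp(18.75403) = 1.484e-02 × 1.39563e+08 = 2.071e+06 s⁻¹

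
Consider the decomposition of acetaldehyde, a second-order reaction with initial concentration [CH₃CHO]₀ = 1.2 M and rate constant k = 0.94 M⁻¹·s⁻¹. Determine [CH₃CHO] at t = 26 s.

0.03957 M

Step 1: For a second-order reaction: 1/[CH₃CHO] = 1/[CH₃CHO]₀ + kt
Step 2: 1/[CH₃CHO] = 1/1.2 + 0.94 × 26
Step 3: 1/[CH₃CHO] = 0.8333 + 24.44 = 25.27
Step 4: [CH₃CHO] = 1/25.27 = 0.03957 M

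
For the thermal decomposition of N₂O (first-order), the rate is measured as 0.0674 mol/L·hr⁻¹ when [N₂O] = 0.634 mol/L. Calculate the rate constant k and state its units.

0.1063 hr⁻¹

Step 1: rate = k[N₂O]^1, so k = rate / [N₂O]^1.
Step 2: k = 0.0674 / (0.634)^1 = 0.0674 / 0.634.
Step 3: k = 0.1063 hr⁻¹.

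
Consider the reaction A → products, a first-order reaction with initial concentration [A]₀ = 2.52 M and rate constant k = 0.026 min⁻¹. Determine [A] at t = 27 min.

1.249 M

Step 1: For a first-order reaction: [A] = [A]₀ × e^(-kt)
Step 2: [A] = 2.52 × e^(-0.026 × 27)
Step 3: [A] = 2.52 × e^(-0.702)
Step 4: [A] = 2.52 × 0.495593 = 1.249 M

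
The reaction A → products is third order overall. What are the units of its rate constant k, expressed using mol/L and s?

(mol/L)⁻²·s⁻¹

Step 1: For overall order n, rate = k × (concentration)^n.
Step 2: Rate has units mol/L·s⁻¹; concentration term has units (mol/L)^3.
Step 3: k = rate / (concentration)^n, so units of k = (mol/L)^(1-3)·s⁻¹ = (mol/L)⁻²·s⁻¹.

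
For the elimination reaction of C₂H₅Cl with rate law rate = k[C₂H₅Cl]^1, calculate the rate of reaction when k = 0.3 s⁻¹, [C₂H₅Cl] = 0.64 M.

0.192 M/s

Step 1: Identify the rate law: rate = k[C₂H₅Cl]^1
Step 2: Substitute values: rate = 0.3 × (0.64)^1
Step 3: Calculate: rate = 0.3 × 0.64 = 0.192 M/s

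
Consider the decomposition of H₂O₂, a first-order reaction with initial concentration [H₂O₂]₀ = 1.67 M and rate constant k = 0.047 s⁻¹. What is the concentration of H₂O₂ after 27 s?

0.4695 M

Step 1: For a first-order reaction: [H₂O₂] = [H₂O₂]₀ × e^(-kt)
Step 2: [H₂O₂] = 1.67 × e^(-0.047 × 27)
Step 3: [H₂O₂] = 1.67 × e^(-1.269)
Step 4: [H₂O₂] = 1.67 × 0.281113 = 0.4695 M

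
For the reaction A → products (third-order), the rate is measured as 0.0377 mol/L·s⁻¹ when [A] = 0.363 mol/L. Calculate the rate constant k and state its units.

0.7882 (mol/L)⁻²·s⁻¹

Step 1: rate = k[A]^3, so k = rate / [A]^3.
Step 2: k = 0.0377 / (0.363)^3 = 0.0377 / 0.04783.
Step 3: k = 0.7882 (mol/L)⁻²·s⁻¹.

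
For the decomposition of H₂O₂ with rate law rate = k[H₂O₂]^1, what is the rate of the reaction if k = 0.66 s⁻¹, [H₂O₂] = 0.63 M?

0.4158 M/s

Step 1: Identify the rate law: rate = k[H₂O₂]^1
Step 2: Substitute values: rate = 0.66 × (0.63)^1
Step 3: Calculate: rate = 0.66 × 0.63 = 0.4158 M/s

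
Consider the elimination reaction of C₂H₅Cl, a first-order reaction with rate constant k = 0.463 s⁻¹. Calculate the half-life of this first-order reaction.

1.497 s

Step 1: For a first-order reaction, t₁/₂ = ln(2)/k
Step 2: t₁/₂ = ln(2)/0.463
Step 3: t₁/₂ = 0.6931/0.463 = 1.497 s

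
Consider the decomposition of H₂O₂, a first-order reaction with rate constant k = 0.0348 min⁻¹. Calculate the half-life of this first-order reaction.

19.92 min

Step 1: For a first-order reaction, t₁/₂ = ln(2)/k
Step 2: t₁/₂ = ln(2)/0.0348
Step 3: t₁/₂ = 0.6931/0.0348 = 19.92 min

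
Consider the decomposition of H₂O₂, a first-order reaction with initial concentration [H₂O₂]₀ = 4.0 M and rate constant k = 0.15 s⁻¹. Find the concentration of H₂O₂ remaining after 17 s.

0.3123 M

Step 1: For a first-order reaction: [H₂O₂] = [H₂O₂]₀ × e^(-kt)
Step 2: [H₂O₂] = 4.0 × e^(-0.15 × 17)
Step 3: [H₂O₂] = 4.0 × e^(-2.55)
Step 4: [H₂O₂] = 4.0 × 0.0780817 = 0.3123 M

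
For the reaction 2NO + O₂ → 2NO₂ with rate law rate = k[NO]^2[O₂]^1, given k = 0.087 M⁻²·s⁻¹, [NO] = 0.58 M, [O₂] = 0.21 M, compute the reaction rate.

0.006146 M/s

Step 1: The rate law is rate = k[NO]^2[O₂]^1
Step 2: Substitute: rate = 0.087 × (0.58)^2 × (0.21)^1
Step 3: rate = 0.087 × 0.3364 × 0.21 = 0.00614603 M/s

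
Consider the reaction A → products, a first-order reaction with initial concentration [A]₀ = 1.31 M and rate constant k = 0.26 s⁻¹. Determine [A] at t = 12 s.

0.05785 M

Step 1: For a first-order reaction: [A] = [A]₀ × e^(-kt)
Step 2: [A] = 1.31 × e^(-0.26 × 12)
Step 3: [A] = 1.31 × e^(-3.12)
Step 4: [A] = 1.31 × 0.0441572 = 0.05785 M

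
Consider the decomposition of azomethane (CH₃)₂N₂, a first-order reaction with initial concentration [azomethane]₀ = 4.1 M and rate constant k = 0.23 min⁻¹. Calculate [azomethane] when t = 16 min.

0.1034 M

Step 1: For a first-order reaction: [azomethane] = [azomethane]₀ × e^(-kt)
Step 2: [azomethane] = 4.1 × e^(-0.23 × 16)
Step 3: [azomethane] = 4.1 × e^(-3.68)
Step 4: [azomethane] = 4.1 × 0.025223 = 0.1034 M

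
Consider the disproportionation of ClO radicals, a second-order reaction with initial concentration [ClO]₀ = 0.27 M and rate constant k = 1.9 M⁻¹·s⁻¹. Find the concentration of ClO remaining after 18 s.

0.02638 M

Step 1: For a second-order reaction: 1/[ClO] = 1/[ClO]₀ + kt
Step 2: 1/[ClO] = 1/0.27 + 1.9 × 18
Step 3: 1/[ClO] = 3.704 + 34.2 = 37.9
Step 4: [ClO] = 1/37.9 = 0.02638 M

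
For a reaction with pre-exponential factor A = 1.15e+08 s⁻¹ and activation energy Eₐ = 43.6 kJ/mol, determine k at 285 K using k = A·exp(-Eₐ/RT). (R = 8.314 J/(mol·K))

1.17e+00 s⁻¹

Step 1: Use the Arrhenius equation: k = A × exp(-Eₐ/RT)
Step 2: Convert Eₐ to J/mol: 43.6 kJ/mol = 43600 J/mol
Step 3: Calculate the exponent: -Eₐ/(RT) = -43600/(8.314 × 285) = -18.40058
Step 4: k = 1.15e+08 × exp(-18.40058)
Step 5: k = 1.15e+08 × 1.02030e-08 = 1.1733e+00 s⁻¹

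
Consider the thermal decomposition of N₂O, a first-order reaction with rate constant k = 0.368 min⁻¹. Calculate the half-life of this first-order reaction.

1.884 min

Step 1: For a first-order reaction, t₁/₂ = ln(2)/k
Step 2: t₁/₂ = ln(2)/0.368
Step 3: t₁/₂ = 0.6931/0.368 = 1.884 min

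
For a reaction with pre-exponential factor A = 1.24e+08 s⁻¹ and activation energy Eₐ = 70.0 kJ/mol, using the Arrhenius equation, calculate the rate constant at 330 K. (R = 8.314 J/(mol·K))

1.03e-03 s⁻¹

Step 1: Use the Arrhenius equation: k = A × exp(-Eₐ/RT)
Step 2: Convert Eₐ to J/mol: 70.0 kJ/mol = 70000 J/mol
Step 3: Calculate the exponent: -Eₐ/(RT) = -70000/(8.314 × 330) = -25.51374
Step 4: k = 1.24e+08 × exp(-25.51374)
Step 5: k = 1.24e+08 × 8.30852e-12 = 1.0303e-03 s⁻¹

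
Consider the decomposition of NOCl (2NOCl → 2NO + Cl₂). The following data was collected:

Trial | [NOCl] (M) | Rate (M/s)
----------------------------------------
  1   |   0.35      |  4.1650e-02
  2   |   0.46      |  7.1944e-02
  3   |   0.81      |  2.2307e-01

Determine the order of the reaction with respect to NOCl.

second order (2)

Step 1: Compare trials to find order n where rate₂/rate₁ = ([NOCl]₂/[NOCl]₁)^n
Step 2: rate₂/rate₁ = 7.1944e-02/4.1650e-02 = 1.727
Step 3: [NOCl]₂/[NOCl]₁ = 0.46/0.35 = 1.314
Step 4: n = ln(1.727)/ln(1.314) = 2.00 ≈ 2
Step 5: The reaction is second order in NOCl.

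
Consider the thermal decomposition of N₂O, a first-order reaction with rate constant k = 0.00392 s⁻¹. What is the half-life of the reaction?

176.8 s

Step 1: For a first-order reaction, t₁/₂ = ln(2)/k
Step 2: t₁/₂ = ln(2)/0.00392
Step 3: t₁/₂ = 0.6931/0.00392 = 176.8 s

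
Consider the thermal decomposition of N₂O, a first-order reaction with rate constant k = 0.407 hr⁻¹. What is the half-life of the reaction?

1.703 hr

Step 1: For a first-order reaction, t₁/₂ = ln(2)/k
Step 2: t₁/₂ = ln(2)/0.407
Step 3: t₁/₂ = 0.6931/0.407 = 1.703 hr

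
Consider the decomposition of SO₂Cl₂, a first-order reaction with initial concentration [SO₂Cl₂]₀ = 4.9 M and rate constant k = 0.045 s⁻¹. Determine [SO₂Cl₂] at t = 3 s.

4.281 M

Step 1: For a first-order reaction: [SO₂Cl₂] = [SO₂Cl₂]₀ × e^(-kt)
Step 2: [SO₂Cl₂] = 4.9 × e^(-0.045 × 3)
Step 3: [SO₂Cl₂] = 4.9 × e^(-0.135)
Step 4: [SO₂Cl₂] = 4.9 × 0.873716 = 4.281 M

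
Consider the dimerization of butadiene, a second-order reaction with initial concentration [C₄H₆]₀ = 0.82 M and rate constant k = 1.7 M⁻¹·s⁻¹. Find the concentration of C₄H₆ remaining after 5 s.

0.1029 M

Step 1: For a second-order reaction: 1/[C₄H₆] = 1/[C₄H₆]₀ + kt
Step 2: 1/[C₄H₆] = 1/0.82 + 1.7 × 5
Step 3: 1/[C₄H₆] = 1.22 + 8.5 = 9.72
Step 4: [C₄H₆] = 1/9.72 = 0.1029 M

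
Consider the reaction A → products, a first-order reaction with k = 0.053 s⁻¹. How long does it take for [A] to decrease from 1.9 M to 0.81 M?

16.09 s

Step 1: For first-order: t = ln([A]₀/[A])/k
Step 2: t = ln(1.9/0.81)/0.053
Step 3: t = ln(2.346)/0.053
Step 4: t = 0.8526/0.053 = 16.09 s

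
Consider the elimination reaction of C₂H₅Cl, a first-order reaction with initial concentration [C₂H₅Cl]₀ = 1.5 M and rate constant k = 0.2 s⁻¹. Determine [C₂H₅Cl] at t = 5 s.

0.5518 M

Step 1: For a first-order reaction: [C₂H₅Cl] = [C₂H₅Cl]₀ × e^(-kt)
Step 2: [C₂H₅Cl] = 1.5 × e^(-0.2 × 5)
Step 3: [C₂H₅Cl] = 1.5 × e^(-1)
Step 4: [C₂H₅Cl] = 1.5 × 0.367879 = 0.5518 M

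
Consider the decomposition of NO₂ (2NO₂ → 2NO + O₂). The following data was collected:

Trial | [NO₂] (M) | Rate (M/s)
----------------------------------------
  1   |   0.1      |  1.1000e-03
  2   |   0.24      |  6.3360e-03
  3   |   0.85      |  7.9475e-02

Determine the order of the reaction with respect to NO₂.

second order (2)

Step 1: Compare trials to find order n where rate₂/rate₁ = ([NO₂]₂/[NO₂]₁)^n
Step 2: rate₂/rate₁ = 6.3360e-03/1.1000e-03 = 5.76
Step 3: [NO₂]₂/[NO₂]₁ = 0.24/0.1 = 2.4
Step 4: n = ln(5.76)/ln(2.4) = 2.00 ≈ 2
Step 5: The reaction is second order in NO₂.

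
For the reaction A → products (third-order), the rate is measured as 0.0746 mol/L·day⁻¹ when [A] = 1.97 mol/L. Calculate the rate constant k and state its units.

0.009758 (mol/L)⁻²·day⁻¹

Step 1: rate = k[A]^3, so k = rate / [A]^3.
Step 2: k = 0.0746 / (1.97)^3 = 0.0746 / 7.645.
Step 3: k = 0.009758 (mol/L)⁻²·day⁻¹.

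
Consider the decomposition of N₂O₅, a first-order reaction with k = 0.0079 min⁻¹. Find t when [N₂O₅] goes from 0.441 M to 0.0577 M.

257.4 min

Step 1: For first-order: t = ln([N₂O₅]₀/[N₂O₅])/k
Step 2: t = ln(0.441/0.0577)/0.0079
Step 3: t = ln(7.643)/0.0079
Step 4: t = 2.034/0.0079 = 257.4 min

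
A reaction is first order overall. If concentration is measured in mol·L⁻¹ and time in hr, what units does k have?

hr⁻¹

Step 1: For overall order n, rate = k × (concentration)^n.
Step 2: Rate has units mol·L⁻¹·hr⁻¹; concentration term has units (mol·L⁻¹)^1.
Step 3: k = rate / (concentration)^n, so units of k = (mol·L⁻¹)^(1-1)·hr⁻¹ = hr⁻¹.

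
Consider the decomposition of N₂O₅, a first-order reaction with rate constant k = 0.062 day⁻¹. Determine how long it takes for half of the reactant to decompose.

11.18 day

Step 1: For a first-order reaction, t₁/₂ = ln(2)/k
Step 2: t₁/₂ = ln(2)/0.062
Step 3: t₁/₂ = 0.6931/0.062 = 11.18 day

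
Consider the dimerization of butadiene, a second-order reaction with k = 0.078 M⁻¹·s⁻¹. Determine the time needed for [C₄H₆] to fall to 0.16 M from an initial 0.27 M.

32.64 s

Step 1: For second-order: t = (1/[C₄H₆] - 1/[C₄H₆]₀)/k
Step 2: t = (1/0.16 - 1/0.27)/0.078
Step 3: t = (6.25 - 3.704)/0.078
Step 4: t = 2.546/0.078 = 32.64 s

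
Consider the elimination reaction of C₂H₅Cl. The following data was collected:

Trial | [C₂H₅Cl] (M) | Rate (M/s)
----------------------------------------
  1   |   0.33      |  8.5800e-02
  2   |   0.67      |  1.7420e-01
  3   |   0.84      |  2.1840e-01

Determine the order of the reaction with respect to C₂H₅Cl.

first order (1)

Step 1: Compare trials to find order n where rate₂/rate₁ = ([C₂H₅Cl]₂/[C₂H₅Cl]₁)^n
Step 2: rate₂/rate₁ = 1.7420e-01/8.5800e-02 = 2.03
Step 3: [C₂H₅Cl]₂/[C₂H₅Cl]₁ = 0.67/0.33 = 2.03
Step 4: n = ln(2.03)/ln(2.03) = 1.00 ≈ 1
Step 5: The reaction is first order in C₂H₅Cl.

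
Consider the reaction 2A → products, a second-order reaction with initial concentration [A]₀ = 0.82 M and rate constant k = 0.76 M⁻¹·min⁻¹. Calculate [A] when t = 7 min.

0.1529 M

Step 1: For a second-order reaction: 1/[A] = 1/[A]₀ + kt
Step 2: 1/[A] = 1/0.82 + 0.76 × 7
Step 3: 1/[A] = 1.22 + 5.32 = 6.54
Step 4: [A] = 1/6.54 = 0.1529 M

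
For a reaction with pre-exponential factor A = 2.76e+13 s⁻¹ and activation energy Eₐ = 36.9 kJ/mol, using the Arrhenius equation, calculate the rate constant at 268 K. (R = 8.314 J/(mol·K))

1.77e+06 s⁻¹

Step 1: Use the Arrhenius equation: k = A × exp(-Eₐ/RT)
Step 2: Convert Eₐ to J/mol: 36.9 kJ/mol = 36900 J/mol
Step 3: Calculate the exponent: -Eₐ/(RT) = -36900/(8.314 × 268) = -16.56081
Step 4: k = 2.76e+13 × exp(-16.56081)
Step 5: k = 2.76e+13 × 6.42291e-08 = 1.7727e+06 s⁻¹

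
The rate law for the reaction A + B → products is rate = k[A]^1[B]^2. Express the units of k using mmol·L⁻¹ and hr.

(mmol·L⁻¹)⁻²·hr⁻¹

Step 1: Overall order = 1 + 2 = 3.
Step 2: rate has units mmol·L⁻¹·hr⁻¹; [A]^1[B]^2 has units (mmol·L⁻¹)^3.
Step 3: k = rate/([A]^1[B]^2), so units of k = (mmol·L⁻¹)^(1-3)·hr⁻¹ = (mmol·L⁻¹)⁻²·hr⁻¹.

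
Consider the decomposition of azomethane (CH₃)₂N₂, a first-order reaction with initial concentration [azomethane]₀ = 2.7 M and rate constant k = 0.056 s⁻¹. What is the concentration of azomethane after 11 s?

1.458 M

Step 1: For a first-order reaction: [azomethane] = [azomethane]₀ × e^(-kt)
Step 2: [azomethane] = 2.7 × e^(-0.056 × 11)
Step 3: [azomethane] = 2.7 × e^(-0.616)
Step 4: [azomethane] = 2.7 × 0.540101 = 1.458 M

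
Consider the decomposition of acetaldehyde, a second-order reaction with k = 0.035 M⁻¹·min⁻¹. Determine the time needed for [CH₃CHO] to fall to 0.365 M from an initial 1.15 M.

53.43 min

Step 1: For second-order: t = (1/[CH₃CHO] - 1/[CH₃CHO]₀)/k
Step 2: t = (1/0.365 - 1/1.15)/0.035
Step 3: t = (2.74 - 0.8696)/0.035
Step 4: t = 1.87/0.035 = 53.43 min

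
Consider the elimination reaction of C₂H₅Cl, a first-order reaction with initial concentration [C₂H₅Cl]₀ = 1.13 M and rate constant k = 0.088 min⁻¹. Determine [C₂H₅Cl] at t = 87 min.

0.0005347 M

Step 1: For a first-order reaction: [C₂H₅Cl] = [C₂H₅Cl]₀ × e^(-kt)
Step 2: [C₂H₅Cl] = 1.13 × e^(-0.088 × 87)
Step 3: [C₂H₅Cl] = 1.13 × e^(-7.656)
Step 4: [C₂H₅Cl] = 1.13 × 0.000473196 = 0.0005347 M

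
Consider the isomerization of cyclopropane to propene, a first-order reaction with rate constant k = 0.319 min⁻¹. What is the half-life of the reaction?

2.173 min

Step 1: For a first-order reaction, t₁/₂ = ln(2)/k
Step 2: t₁/₂ = ln(2)/0.319
Step 3: t₁/₂ = 0.6931/0.319 = 2.173 min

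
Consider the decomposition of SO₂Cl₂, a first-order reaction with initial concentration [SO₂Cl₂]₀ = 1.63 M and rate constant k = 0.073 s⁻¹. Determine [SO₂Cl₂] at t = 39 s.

0.09457 M

Step 1: For a first-order reaction: [SO₂Cl₂] = [SO₂Cl₂]₀ × e^(-kt)
Step 2: [SO₂Cl₂] = 1.63 × e^(-0.073 × 39)
Step 3: [SO₂Cl₂] = 1.63 × e^(-2.847)
Step 4: [SO₂Cl₂] = 1.63 × 0.0580181 = 0.09457 M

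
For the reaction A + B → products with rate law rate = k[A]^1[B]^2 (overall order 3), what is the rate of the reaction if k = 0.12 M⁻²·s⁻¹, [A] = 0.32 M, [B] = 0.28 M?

0.003011 M/s

Step 1: The rate law is rate = k[A]^1[B]^2, overall order = 1+2 = 3
Step 2: Substitute values: rate = 0.12 × (0.32)^1 × (0.28)^2
Step 3: rate = 0.12 × 0.32 × 0.0784 = 0.00301056 M/s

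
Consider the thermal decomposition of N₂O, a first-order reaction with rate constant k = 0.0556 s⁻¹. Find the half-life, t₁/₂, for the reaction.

12.47 s

Step 1: For a first-order reaction, t₁/₂ = ln(2)/k
Step 2: t₁/₂ = ln(2)/0.0556
Step 3: t₁/₂ = 0.6931/0.0556 = 12.47 s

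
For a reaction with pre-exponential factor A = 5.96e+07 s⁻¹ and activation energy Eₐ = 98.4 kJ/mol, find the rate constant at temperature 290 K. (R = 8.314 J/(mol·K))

1.12e-10 s⁻¹

Step 1: Use the Arrhenius equation: k = A × exp(-Eₐ/RT)
Step 2: Convert Eₐ to J/mol: 98.4 kJ/mol = 98400 J/mol
Step 3: Calculate the exponent: -Eₐ/(RT) = -98400/(8.314 × 290) = -40.81193
Step 4: k = 5.96e+07 × exp(-40.81193)
Step 5: k = 5.96e+07 × 1.88627e-18 = 1.1242e-10 s⁻¹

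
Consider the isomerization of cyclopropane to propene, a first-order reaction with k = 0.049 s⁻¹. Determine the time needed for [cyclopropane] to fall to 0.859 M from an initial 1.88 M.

15.98 s

Step 1: For first-order: t = ln([cyclopropane]₀/[cyclopropane])/k
Step 2: t = ln(1.88/0.859)/0.049
Step 3: t = ln(2.189)/0.049
Step 4: t = 0.7833/0.049 = 15.98 s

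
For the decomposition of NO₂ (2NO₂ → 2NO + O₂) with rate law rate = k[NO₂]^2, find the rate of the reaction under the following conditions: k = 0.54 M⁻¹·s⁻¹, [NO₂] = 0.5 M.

0.135 M/s

Step 1: Identify the rate law: rate = k[NO₂]^2
Step 2: Substitute values: rate = 0.54 × (0.5)^2
Step 3: Calculate: rate = 0.54 × 0.25 = 0.135 M/s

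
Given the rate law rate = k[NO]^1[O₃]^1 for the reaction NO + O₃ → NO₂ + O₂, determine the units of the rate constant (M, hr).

M⁻¹·hr⁻¹

Step 1: Overall order = 1 + 1 = 2.
Step 2: rate has units M·hr⁻¹; [NO]^1[O₃]^1 has units M^2.
Step 3: k = rate/([NO]^1[O₃]^1), so units of k = M^(1-2)·hr⁻¹ = M⁻¹·hr⁻¹.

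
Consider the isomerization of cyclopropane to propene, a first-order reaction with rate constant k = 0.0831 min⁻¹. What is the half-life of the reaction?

8.341 min

Step 1: For a first-order reaction, t₁/₂ = ln(2)/k
Step 2: t₁/₂ = ln(2)/0.0831
Step 3: t₁/₂ = 0.6931/0.0831 = 8.341 min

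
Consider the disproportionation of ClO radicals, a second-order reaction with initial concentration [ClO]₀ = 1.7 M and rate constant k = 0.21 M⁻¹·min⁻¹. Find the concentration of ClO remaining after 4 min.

0.7002 M

Step 1: For a second-order reaction: 1/[ClO] = 1/[ClO]₀ + kt
Step 2: 1/[ClO] = 1/1.7 + 0.21 × 4
Step 3: 1/[ClO] = 0.5882 + 0.84 = 1.428
Step 4: [ClO] = 1/1.428 = 0.7002 M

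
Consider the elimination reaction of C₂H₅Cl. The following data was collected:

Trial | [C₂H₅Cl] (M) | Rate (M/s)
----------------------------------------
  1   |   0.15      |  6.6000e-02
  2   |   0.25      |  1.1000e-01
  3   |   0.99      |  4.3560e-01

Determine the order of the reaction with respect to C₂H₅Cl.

first order (1)

Step 1: Compare trials to find order n where rate₂/rate₁ = ([C₂H₅Cl]₂/[C₂H₅Cl]₁)^n
Step 2: rate₂/rate₁ = 1.1000e-01/6.6000e-02 = 1.667
Step 3: [C₂H₅Cl]₂/[C₂H₅Cl]₁ = 0.25/0.15 = 1.667
Step 4: n = ln(1.667)/ln(1.667) = 1.00 ≈ 1
Step 5: The reaction is first order in C₂H₅Cl.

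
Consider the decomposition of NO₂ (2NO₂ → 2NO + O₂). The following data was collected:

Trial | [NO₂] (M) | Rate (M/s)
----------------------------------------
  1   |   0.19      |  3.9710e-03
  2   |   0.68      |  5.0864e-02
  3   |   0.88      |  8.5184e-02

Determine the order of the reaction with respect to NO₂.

second order (2)

Step 1: Compare trials to find order n where rate₂/rate₁ = ([NO₂]₂/[NO₂]₁)^n
Step 2: rate₂/rate₁ = 5.0864e-02/3.9710e-03 = 12.81
Step 3: [NO₂]₂/[NO₂]₁ = 0.68/0.19 = 3.579
Step 4: n = ln(12.81)/ln(3.579) = 2.00 ≈ 2
Step 5: The reaction is second order in NO₂.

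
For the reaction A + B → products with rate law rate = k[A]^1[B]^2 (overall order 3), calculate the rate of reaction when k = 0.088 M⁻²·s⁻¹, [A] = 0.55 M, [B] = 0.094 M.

0.0004277 M/s

Step 1: The rate law is rate = k[A]^1[B]^2, overall order = 1+2 = 3
Step 2: Substitute values: rate = 0.088 × (0.55)^1 × (0.094)^2
Step 3: rate = 0.088 × 0.55 × 0.008836 = 0.000427662 M/s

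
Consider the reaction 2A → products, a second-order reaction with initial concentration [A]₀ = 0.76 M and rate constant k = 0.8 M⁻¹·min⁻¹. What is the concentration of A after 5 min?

0.1881 M

Step 1: For a second-order reaction: 1/[A] = 1/[A]₀ + kt
Step 2: 1/[A] = 1/0.76 + 0.8 × 5
Step 3: 1/[A] = 1.316 + 4 = 5.316
Step 4: [A] = 1/5.316 = 0.1881 M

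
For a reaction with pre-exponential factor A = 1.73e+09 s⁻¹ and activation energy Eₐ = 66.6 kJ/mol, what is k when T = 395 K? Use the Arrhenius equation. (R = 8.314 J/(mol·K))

2.70e+00 s⁻¹

Step 1: Use the Arrhenius equation: k = A × exp(-Eₐ/RT)
Step 2: Convert Eₐ to J/mol: 66.6 kJ/mol = 66600 J/mol
Step 3: Calculate the exponent: -Eₐ/(RT) = -66600/(8.314 × 395) = -20.27996
Step 4: k = 1.73e+09 × exp(-20.27996)
Step 5: k = 1.73e+09 × 1.55785e-09 = 2.6951e+00 s⁻¹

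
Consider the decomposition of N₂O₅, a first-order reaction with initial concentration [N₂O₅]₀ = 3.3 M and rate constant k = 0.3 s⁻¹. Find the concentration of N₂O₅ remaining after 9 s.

0.2218 M

Step 1: For a first-order reaction: [N₂O₅] = [N₂O₅]₀ × e^(-kt)
Step 2: [N₂O₅] = 3.3 × e^(-0.3 × 9)
Step 3: [N₂O₅] = 3.3 × e^(-2.7)
Step 4: [N₂O₅] = 3.3 × 0.0672055 = 0.2218 M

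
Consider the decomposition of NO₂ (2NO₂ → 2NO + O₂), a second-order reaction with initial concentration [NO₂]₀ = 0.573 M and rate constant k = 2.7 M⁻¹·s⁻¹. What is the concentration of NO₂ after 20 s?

0.01794 M

Step 1: For a second-order reaction: 1/[NO₂] = 1/[NO₂]₀ + kt
Step 2: 1/[NO₂] = 1/0.573 + 2.7 × 20
Step 3: 1/[NO₂] = 1.745 + 54 = 55.75
Step 4: [NO₂] = 1/55.75 = 0.01794 M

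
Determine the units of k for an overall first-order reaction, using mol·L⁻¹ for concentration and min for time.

min⁻¹

Step 1: For overall order n, rate = k × (concentration)^n.
Step 2: Rate has units mol·L⁻¹·min⁻¹; concentration term has units (mol·L⁻¹)^1.
Step 3: k = rate / (concentration)^n, so units of k = (mol·L⁻¹)^(1-1)·min⁻¹ = min⁻¹.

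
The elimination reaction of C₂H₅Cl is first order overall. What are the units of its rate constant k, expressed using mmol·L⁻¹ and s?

s⁻¹

Step 1: For overall order n, rate = k × (concentration)^n.
Step 2: Rate has units mmol·L⁻¹·s⁻¹; concentration term has units (mmol·L⁻¹)^1.
Step 3: k = rate / (concentration)^n, so units of k = (mmol·L⁻¹)^(1-1)·s⁻¹ = s⁻¹.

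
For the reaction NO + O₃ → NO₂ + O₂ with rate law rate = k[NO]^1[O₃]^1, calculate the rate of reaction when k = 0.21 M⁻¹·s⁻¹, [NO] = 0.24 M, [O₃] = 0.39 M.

0.01966 M/s

Step 1: The rate law is rate = k[NO]^1[O₃]^1
Step 2: Substitute: rate = 0.21 × (0.24)^1 × (0.39)^1
Step 3: rate = 0.21 × 0.24 × 0.39 = 0.019656 M/s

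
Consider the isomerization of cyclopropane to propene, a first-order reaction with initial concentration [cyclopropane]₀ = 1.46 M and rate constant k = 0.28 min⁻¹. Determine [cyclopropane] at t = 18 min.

0.009452 M

Step 1: For a first-order reaction: [cyclopropane] = [cyclopropane]₀ × e^(-kt)
Step 2: [cyclopropane] = 1.46 × e^(-0.28 × 18)
Step 3: [cyclopropane] = 1.46 × e^(-5.04)
Step 4: [cyclopropane] = 1.46 × 0.00647375 = 0.009452 M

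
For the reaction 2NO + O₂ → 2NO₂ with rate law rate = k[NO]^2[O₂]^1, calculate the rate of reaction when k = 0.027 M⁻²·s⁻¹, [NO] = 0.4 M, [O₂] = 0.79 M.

0.003413 M/s

Step 1: The rate law is rate = k[NO]^2[O₂]^1
Step 2: Substitute: rate = 0.027 × (0.4)^2 × (0.79)^1
Step 3: rate = 0.027 × 0.16 × 0.79 = 0.0034128 M/s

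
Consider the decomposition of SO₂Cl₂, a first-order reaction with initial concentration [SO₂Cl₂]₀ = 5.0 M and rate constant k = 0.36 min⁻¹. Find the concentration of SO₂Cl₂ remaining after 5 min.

0.8265 M

Step 1: For a first-order reaction: [SO₂Cl₂] = [SO₂Cl₂]₀ × e^(-kt)
Step 2: [SO₂Cl₂] = 5.0 × e^(-0.36 × 5)
Step 3: [SO₂Cl₂] = 5.0 × e^(-1.8)
Step 4: [SO₂Cl₂] = 5.0 × 0.165299 = 0.8265 M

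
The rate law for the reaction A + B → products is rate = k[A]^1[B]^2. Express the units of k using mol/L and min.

(mol/L)⁻²·min⁻¹

Step 1: Overall order = 1 + 2 = 3.
Step 2: rate has units mol/L·min⁻¹; [A]^1[B]^2 has units (mol/L)^3.
Step 3: k = rate/([A]^1[B]^2), so units of k = (mol/L)^(1-3)·min⁻¹ = (mol/L)⁻²·min⁻¹.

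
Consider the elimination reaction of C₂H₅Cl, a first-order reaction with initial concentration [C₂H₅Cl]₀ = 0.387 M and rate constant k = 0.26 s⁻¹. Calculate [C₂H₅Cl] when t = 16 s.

0.00604 M

Step 1: For a first-order reaction: [C₂H₅Cl] = [C₂H₅Cl]₀ × e^(-kt)
Step 2: [C₂H₅Cl] = 0.387 × e^(-0.26 × 16)
Step 3: [C₂H₅Cl] = 0.387 × e^(-4.16)
Step 4: [C₂H₅Cl] = 0.387 × 0.0156076 = 0.00604 M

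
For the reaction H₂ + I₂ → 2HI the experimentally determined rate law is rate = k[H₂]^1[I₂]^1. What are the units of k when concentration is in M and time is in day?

M⁻¹·day⁻¹

Step 1: Overall order = 1 + 1 = 2.
Step 2: rate has units M·day⁻¹; [H₂]^1[I₂]^1 has units M^2.
Step 3: k = rate/([H₂]^1[I₂]^1), so units of k = M^(1-2)·day⁻¹ = M⁻¹·day⁻¹.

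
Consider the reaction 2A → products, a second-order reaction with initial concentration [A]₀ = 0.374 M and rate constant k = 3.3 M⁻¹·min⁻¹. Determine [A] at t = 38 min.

0.007808 M

Step 1: For a second-order reaction: 1/[A] = 1/[A]₀ + kt
Step 2: 1/[A] = 1/0.374 + 3.3 × 38
Step 3: 1/[A] = 2.674 + 125.4 = 128.1
Step 4: [A] = 1/128.1 = 0.007808 M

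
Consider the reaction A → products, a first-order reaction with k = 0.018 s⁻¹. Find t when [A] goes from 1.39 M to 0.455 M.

62.04 s

Step 1: For first-order: t = ln([A]₀/[A])/k
Step 2: t = ln(1.39/0.455)/0.018
Step 3: t = ln(3.055)/0.018
Step 4: t = 1.117/0.018 = 62.04 s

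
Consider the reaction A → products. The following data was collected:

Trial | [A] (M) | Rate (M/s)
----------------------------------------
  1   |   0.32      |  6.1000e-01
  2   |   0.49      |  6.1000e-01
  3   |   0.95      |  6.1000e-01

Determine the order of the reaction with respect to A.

zeroth order (0)

Step 1: Compare trials - when concentration changes, rate stays constant.
Step 2: rate₂/rate₁ = 6.1000e-01/6.1000e-01 = 1
Step 3: [A]₂/[A]₁ = 0.49/0.32 = 1.531
Step 4: Since rate ratio ≈ (conc ratio)^0, the reaction is zeroth order.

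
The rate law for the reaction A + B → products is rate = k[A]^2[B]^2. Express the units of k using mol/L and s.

(mol/L)⁻³·s⁻¹

Step 1: Overall order = 2 + 2 = 4.
Step 2: rate has units mol/L·s⁻¹; [A]^2[B]^2 has units (mol/L)^4.
Step 3: k = rate/([A]^2[B]^2), so units of k = (mol/L)^(1-4)·s⁻¹ = (mol/L)⁻³·s⁻¹.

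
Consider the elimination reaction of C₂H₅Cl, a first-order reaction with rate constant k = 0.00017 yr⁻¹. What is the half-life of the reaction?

4077 yr

Step 1: For a first-order reaction, t₁/₂ = ln(2)/k
Step 2: t₁/₂ = ln(2)/0.00017
Step 3: t₁/₂ = 0.6931/0.00017 = 4077 yr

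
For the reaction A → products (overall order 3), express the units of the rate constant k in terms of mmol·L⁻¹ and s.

(mmol·L⁻¹)⁻²·s⁻¹

Step 1: For overall order n, rate = k × (concentration)^n.
Step 2: Rate has units mmol·L⁻¹·s⁻¹; concentration term has units (mmol·L⁻¹)^3.
Step 3: k = rate / (concentration)^n, so units of k = (mmol·L⁻¹)^(1-3)·s⁻¹ = (mmol·L⁻¹)⁻²·s⁻¹.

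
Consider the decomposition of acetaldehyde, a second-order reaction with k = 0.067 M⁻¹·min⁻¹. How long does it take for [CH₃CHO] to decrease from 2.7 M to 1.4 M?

5.133 min

Step 1: For second-order: t = (1/[CH₃CHO] - 1/[CH₃CHO]₀)/k
Step 2: t = (1/1.4 - 1/2.7)/0.067
Step 3: t = (0.7143 - 0.3704)/0.067
Step 4: t = 0.3439/0.067 = 5.133 min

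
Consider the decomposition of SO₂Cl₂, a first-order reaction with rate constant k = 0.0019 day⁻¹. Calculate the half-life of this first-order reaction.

364.8 day

Step 1: For a first-order reaction, t₁/₂ = ln(2)/k
Step 2: t₁/₂ = ln(2)/0.0019
Step 3: t₁/₂ = 0.6931/0.0019 = 364.8 day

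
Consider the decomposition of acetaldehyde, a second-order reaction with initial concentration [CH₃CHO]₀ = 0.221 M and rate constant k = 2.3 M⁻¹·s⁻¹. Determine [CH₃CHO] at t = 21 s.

0.01893 M

Step 1: For a second-order reaction: 1/[CH₃CHO] = 1/[CH₃CHO]₀ + kt
Step 2: 1/[CH₃CHO] = 1/0.221 + 2.3 × 21
Step 3: 1/[CH₃CHO] = 4.525 + 48.3 = 52.82
Step 4: [CH₃CHO] = 1/52.82 = 0.01893 M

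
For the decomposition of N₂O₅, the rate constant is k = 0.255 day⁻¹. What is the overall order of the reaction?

first order (1)

Step 1: The units of k for an nth-order reaction are (concentration)^(1-n)·(time)⁻¹.
Step 2: Here k has units day⁻¹, so the concentration exponent is 0.
Step 3: 1 - n = 0 ⇒ n = 1. The reaction is first order.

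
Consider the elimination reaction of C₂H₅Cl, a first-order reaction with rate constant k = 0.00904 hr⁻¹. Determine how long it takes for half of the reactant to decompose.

76.68 hr

Step 1: For a first-order reaction, t₁/₂ = ln(2)/k
Step 2: t₁/₂ = ln(2)/0.00904
Step 3: t₁/₂ = 0.6931/0.00904 = 76.68 hr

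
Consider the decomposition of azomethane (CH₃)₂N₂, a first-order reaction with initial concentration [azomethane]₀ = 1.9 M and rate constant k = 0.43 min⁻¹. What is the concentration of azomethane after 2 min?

0.804 M

Step 1: For a first-order reaction: [azomethane] = [azomethane]₀ × e^(-kt)
Step 2: [azomethane] = 1.9 × e^(-0.43 × 2)
Step 3: [azomethane] = 1.9 × e^(-0.86)
Step 4: [azomethane] = 1.9 × 0.423162 = 0.804 M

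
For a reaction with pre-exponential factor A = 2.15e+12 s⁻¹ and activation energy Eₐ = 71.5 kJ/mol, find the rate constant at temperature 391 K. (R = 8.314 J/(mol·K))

6.03e+02 s⁻¹

Step 1: Use the Arrhenius equation: k = A × exp(-Eₐ/RT)
Step 2: Convert Eₐ to J/mol: 71.5 kJ/mol = 71500 J/mol
Step 3: Calculate the exponent: -Eₐ/(RT) = -71500/(8.314 × 391) = -21.99476
Step 4: k = 2.15e+12 × exp(-21.99476)
Step 5: k = 2.15e+12 × 2.80412e-10 = 6.0289e+02 s⁻¹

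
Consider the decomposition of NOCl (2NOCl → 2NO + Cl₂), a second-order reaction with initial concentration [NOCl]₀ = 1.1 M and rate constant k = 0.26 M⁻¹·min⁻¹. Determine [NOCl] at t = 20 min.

0.1637 M

Step 1: For a second-order reaction: 1/[NOCl] = 1/[NOCl]₀ + kt
Step 2: 1/[NOCl] = 1/1.1 + 0.26 × 20
Step 3: 1/[NOCl] = 0.9091 + 5.2 = 6.109
Step 4: [NOCl] = 1/6.109 = 0.1637 M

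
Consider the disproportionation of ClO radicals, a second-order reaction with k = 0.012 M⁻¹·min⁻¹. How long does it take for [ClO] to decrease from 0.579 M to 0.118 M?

562.3 min

Step 1: For second-order: t = (1/[ClO] - 1/[ClO]₀)/k
Step 2: t = (1/0.118 - 1/0.579)/0.012
Step 3: t = (8.475 - 1.727)/0.012
Step 4: t = 6.747/0.012 = 562.3 min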